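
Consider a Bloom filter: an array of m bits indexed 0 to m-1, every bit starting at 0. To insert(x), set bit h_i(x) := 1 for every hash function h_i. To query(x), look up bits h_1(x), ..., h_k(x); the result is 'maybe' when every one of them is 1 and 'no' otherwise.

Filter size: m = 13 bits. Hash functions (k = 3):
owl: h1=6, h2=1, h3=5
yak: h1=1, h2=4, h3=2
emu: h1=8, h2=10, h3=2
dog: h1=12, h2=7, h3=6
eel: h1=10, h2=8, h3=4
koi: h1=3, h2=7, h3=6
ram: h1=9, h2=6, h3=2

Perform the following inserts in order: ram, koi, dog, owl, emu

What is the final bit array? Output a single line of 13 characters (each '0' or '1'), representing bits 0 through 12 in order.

Answer: 0111011111101

Derivation:
Start: bits=0000000000000
After insert 'ram': sets bits 2 6 9 -> bits=0010001001000
After insert 'koi': sets bits 3 6 7 -> bits=0011001101000
After insert 'dog': sets bits 6 7 12 -> bits=0011001101001
After insert 'owl': sets bits 1 5 6 -> bits=0111011101001
After insert 'emu': sets bits 2 8 10 -> bits=0111011111101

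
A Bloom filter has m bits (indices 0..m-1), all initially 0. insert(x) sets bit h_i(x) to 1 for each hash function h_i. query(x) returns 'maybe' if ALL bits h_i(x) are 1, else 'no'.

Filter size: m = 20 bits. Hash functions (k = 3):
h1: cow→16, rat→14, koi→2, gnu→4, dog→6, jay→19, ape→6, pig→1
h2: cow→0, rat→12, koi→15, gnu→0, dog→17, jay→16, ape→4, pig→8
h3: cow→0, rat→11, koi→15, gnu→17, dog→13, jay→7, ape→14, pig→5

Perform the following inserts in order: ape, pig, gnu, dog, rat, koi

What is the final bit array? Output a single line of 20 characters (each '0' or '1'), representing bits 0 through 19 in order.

Start: bits=00000000000000000000
After insert 'ape': sets bits 4 6 14 -> bits=00001010000000100000
After insert 'pig': sets bits 1 5 8 -> bits=01001110100000100000
After insert 'gnu': sets bits 0 4 17 -> bits=11001110100000100100
After insert 'dog': sets bits 6 13 17 -> bits=11001110100001100100
After insert 'rat': sets bits 11 12 14 -> bits=11001110100111100100
After insert 'koi': sets bits 2 15 -> bits=11101110100111110100

Answer: 11101110100111110100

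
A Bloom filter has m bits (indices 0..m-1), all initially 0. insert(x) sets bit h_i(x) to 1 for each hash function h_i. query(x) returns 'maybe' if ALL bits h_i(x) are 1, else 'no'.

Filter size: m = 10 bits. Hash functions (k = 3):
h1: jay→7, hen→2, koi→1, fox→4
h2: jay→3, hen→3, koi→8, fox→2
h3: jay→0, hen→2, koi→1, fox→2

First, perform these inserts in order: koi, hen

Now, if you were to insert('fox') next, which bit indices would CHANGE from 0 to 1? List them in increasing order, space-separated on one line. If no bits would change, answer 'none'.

Answer: 4

Derivation:
Start: bits=0000000000
After insert 'koi': sets bits 1 8 -> bits=0100000010
After insert 'hen': sets bits 2 3 -> bits=0111000010
insert 'fox' would touch bits 2 4; currently bit2=1, bit4=0
Bits that are 0 among those (would change 0->1): 4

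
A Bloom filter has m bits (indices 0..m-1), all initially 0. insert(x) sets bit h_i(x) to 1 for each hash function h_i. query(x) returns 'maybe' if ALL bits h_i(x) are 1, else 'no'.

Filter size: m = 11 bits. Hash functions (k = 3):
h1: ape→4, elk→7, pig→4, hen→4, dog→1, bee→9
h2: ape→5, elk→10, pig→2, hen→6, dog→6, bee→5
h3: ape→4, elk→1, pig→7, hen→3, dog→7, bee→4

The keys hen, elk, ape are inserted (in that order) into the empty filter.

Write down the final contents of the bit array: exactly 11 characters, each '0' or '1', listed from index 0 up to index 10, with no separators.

Answer: 01011111001

Derivation:
Start: bits=00000000000
After insert 'hen': sets bits 3 4 6 -> bits=00011010000
After insert 'elk': sets bits 1 7 10 -> bits=01011011001
After insert 'ape': sets bits 4 5 -> bits=01011111001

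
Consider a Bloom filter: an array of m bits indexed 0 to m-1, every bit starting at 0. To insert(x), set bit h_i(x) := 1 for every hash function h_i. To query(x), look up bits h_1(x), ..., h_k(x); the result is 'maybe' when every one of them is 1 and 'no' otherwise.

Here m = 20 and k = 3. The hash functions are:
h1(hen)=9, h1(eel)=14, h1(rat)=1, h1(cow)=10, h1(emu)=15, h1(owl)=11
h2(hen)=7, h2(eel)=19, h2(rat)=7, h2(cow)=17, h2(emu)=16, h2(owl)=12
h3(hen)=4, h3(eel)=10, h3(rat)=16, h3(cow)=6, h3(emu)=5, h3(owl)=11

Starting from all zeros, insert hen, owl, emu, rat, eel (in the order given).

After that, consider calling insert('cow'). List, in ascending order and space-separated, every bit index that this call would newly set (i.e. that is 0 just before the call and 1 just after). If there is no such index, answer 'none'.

Start: bits=00000000000000000000
After insert 'hen': sets bits 4 7 9 -> bits=00001001010000000000
After insert 'owl': sets bits 11 12 -> bits=00001001010110000000
After insert 'emu': sets bits 5 15 16 -> bits=00001101010110011000
After insert 'rat': sets bits 1 7 16 -> bits=01001101010110011000
After insert 'eel': sets bits 10 14 19 -> bits=01001101011110111001
insert 'cow' would touch bits 6 10 17; currently bit6=0, bit10=1, bit17=0
Bits that are 0 among those (would change 0->1): 6 17

Answer: 6 17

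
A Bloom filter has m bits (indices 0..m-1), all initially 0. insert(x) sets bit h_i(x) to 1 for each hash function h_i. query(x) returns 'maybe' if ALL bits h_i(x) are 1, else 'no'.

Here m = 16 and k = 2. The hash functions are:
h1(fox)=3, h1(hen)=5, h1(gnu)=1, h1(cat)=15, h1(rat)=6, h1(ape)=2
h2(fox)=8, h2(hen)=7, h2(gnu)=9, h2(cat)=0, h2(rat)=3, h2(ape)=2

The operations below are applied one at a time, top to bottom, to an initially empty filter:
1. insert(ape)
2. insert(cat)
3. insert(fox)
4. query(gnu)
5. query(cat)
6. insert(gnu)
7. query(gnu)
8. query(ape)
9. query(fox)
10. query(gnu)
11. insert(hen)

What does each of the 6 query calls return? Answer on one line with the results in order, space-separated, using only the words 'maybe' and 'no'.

Start: bits=0000000000000000
Op 1: insert ape -> sets bits 2 -> bits=0010000000000000
Op 2: insert cat -> sets bits 0 15 -> bits=1010000000000001
Op 3: insert fox -> sets bits 3 8 -> bits=1011000010000001
Op 4: query gnu -> checks bit1=0, bit9=0 (has a 0) -> no
Op 5: query cat -> checks bit0=1, bit15=1 (all 1) -> maybe
Op 6: insert gnu -> sets bits 1 9 -> bits=1111000011000001
Op 7: query gnu -> checks bit1=1, bit9=1 (all 1) -> maybe
Op 8: query ape -> checks bit2=1 (all 1) -> maybe
Op 9: query fox -> checks bit3=1, bit8=1 (all 1) -> maybe
Op 10: query gnu -> checks bit1=1, bit9=1 (all 1) -> maybe
Op 11: insert hen -> sets bits 5 7 -> bits=1111010111000001
Query results in order: no maybe maybe maybe maybe maybe

Answer: no maybe maybe maybe maybe maybe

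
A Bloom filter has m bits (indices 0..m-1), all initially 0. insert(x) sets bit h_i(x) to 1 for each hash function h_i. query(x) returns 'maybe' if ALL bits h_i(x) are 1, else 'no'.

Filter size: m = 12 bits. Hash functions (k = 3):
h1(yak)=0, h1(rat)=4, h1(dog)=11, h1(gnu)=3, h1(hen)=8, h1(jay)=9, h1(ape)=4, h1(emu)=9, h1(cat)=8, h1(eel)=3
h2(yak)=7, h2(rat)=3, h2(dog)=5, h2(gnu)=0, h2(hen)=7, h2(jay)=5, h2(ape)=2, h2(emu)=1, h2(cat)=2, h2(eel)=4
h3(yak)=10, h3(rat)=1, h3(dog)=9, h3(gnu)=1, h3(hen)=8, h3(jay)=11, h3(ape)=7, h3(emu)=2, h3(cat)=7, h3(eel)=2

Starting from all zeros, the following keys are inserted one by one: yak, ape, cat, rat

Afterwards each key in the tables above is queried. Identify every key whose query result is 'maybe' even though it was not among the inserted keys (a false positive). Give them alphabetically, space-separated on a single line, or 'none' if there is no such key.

Start: bits=000000000000
After insert 'yak': sets bits 0 7 10 -> bits=100000010010
After insert 'ape': sets bits 2 4 7 -> bits=101010010010
After insert 'cat': sets bits 2 7 8 -> bits=101010011010
After insert 'rat': sets bits 1 3 4 -> bits=111110011010
Not inserted: dog eel emu gnu hen jay — query each against bits=111110011010:
query dog: checks bit5=0, bit9=0, bit11=0 (has a 0) -> no => not a false positive
query eel: checks bit2=1, bit3=1, bit4=1 (all 1) -> maybe => FALSE POSITIVE
query emu: checks bit1=1, bit2=1, bit9=0 (has a 0) -> no => not a false positive
query gnu: checks bit0=1, bit1=1, bit3=1 (all 1) -> maybe => FALSE POSITIVE
query hen: checks bit7=1, bit8=1 (all 1) -> maybe => FALSE POSITIVE
query jay: checks bit5=0, bit9=0, bit11=0 (has a 0) -> no => not a false positive
False positives (alphabetical): eel gnu hen

Answer: eel gnu hen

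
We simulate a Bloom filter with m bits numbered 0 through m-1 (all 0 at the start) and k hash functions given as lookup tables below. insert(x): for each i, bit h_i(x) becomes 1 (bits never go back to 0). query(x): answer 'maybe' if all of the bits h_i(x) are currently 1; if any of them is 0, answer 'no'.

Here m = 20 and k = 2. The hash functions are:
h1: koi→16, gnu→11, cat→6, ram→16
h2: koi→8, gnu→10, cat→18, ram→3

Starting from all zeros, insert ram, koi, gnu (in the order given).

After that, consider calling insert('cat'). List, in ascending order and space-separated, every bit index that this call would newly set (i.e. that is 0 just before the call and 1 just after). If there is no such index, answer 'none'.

Start: bits=00000000000000000000
After insert 'ram': sets bits 3 16 -> bits=00010000000000001000
After insert 'koi': sets bits 8 16 -> bits=00010000100000001000
After insert 'gnu': sets bits 10 11 -> bits=00010000101100001000
insert 'cat' would touch bits 6 18; currently bit6=0, bit18=0
Bits that are 0 among those (would change 0->1): 6 18

Answer: 6 18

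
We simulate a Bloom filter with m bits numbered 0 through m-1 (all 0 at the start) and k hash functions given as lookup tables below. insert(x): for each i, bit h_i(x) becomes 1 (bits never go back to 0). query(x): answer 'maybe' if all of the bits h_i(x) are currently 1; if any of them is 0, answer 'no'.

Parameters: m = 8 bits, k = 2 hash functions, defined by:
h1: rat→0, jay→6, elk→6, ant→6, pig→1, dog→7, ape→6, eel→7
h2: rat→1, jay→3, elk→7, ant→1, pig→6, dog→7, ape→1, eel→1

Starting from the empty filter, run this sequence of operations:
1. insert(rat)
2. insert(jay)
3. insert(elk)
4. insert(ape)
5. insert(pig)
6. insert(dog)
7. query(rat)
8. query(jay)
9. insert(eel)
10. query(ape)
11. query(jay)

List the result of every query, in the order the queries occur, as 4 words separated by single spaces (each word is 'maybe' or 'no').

Answer: maybe maybe maybe maybe

Derivation:
Start: bits=00000000
Op 1: insert rat -> sets bits 0 1 -> bits=11000000
Op 2: insert jay -> sets bits 3 6 -> bits=11010010
Op 3: insert elk -> sets bits 6 7 -> bits=11010011
Op 4: insert ape -> sets bits 1 6 -> bits=11010011
Op 5: insert pig -> sets bits 1 6 -> bits=11010011
Op 6: insert dog -> sets bits 7 -> bits=11010011
Op 7: query rat -> checks bit0=1, bit1=1 (all 1) -> maybe
Op 8: query jay -> checks bit3=1, bit6=1 (all 1) -> maybe
Op 9: insert eel -> sets bits 1 7 -> bits=11010011
Op 10: query ape -> checks bit1=1, bit6=1 (all 1) -> maybe
Op 11: query jay -> checks bit3=1, bit6=1 (all 1) -> maybe
Query results in order: maybe maybe maybe maybe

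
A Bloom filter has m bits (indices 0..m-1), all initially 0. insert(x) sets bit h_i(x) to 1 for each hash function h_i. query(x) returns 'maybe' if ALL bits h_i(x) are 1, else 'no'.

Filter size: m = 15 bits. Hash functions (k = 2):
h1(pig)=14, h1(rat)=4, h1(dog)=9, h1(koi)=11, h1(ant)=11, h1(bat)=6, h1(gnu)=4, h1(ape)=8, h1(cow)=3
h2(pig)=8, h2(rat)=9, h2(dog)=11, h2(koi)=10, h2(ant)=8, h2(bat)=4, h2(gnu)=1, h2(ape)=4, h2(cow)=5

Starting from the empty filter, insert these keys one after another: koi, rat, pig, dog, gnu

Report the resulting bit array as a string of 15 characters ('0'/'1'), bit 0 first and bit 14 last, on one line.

Answer: 010010001111001

Derivation:
Start: bits=000000000000000
After insert 'koi': sets bits 10 11 -> bits=000000000011000
After insert 'rat': sets bits 4 9 -> bits=000010000111000
After insert 'pig': sets bits 8 14 -> bits=000010001111001
After insert 'dog': sets bits 9 11 -> bits=000010001111001
After insert 'gnu': sets bits 1 4 -> bits=010010001111001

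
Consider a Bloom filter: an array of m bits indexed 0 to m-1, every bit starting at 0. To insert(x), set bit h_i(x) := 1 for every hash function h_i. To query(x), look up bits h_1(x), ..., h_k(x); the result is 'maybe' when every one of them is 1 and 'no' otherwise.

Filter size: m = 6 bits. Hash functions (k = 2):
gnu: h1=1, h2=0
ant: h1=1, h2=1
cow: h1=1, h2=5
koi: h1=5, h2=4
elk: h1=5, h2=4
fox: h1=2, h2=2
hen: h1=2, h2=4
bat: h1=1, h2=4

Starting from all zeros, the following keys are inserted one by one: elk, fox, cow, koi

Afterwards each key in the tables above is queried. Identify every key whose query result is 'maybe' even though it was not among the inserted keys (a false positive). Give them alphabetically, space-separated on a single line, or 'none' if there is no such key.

Answer: ant bat hen

Derivation:
Start: bits=000000
After insert 'elk': sets bits 4 5 -> bits=000011
After insert 'fox': sets bits 2 -> bits=001011
After insert 'cow': sets bits 1 5 -> bits=011011
After insert 'koi': sets bits 4 5 -> bits=011011
Not inserted: ant bat gnu hen — query each against bits=011011:
query ant: checks bit1=1 (all 1) -> maybe => FALSE POSITIVE
query bat: checks bit1=1, bit4=1 (all 1) -> maybe => FALSE POSITIVE
query gnu: checks bit0=0, bit1=1 (has a 0) -> no => not a false positive
query hen: checks bit2=1, bit4=1 (all 1) -> maybe => FALSE POSITIVE
False positives (alphabetical): ant bat hen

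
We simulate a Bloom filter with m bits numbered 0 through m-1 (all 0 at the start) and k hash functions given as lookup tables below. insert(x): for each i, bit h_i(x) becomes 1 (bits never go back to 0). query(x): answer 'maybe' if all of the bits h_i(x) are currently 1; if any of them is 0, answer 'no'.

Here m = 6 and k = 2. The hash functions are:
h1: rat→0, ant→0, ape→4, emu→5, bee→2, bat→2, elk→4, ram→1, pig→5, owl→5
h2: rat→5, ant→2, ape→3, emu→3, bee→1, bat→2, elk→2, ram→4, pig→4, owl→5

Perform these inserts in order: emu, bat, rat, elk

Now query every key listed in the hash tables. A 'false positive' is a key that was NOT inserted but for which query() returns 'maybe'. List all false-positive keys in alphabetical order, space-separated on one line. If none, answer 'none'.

Answer: ant ape owl pig

Derivation:
Start: bits=000000
After insert 'emu': sets bits 3 5 -> bits=000101
After insert 'bat': sets bits 2 -> bits=001101
After insert 'rat': sets bits 0 5 -> bits=101101
After insert 'elk': sets bits 2 4 -> bits=101111
Not inserted: ant ape bee owl pig ram — query each against bits=101111:
query ant: checks bit0=1, bit2=1 (all 1) -> maybe => FALSE POSITIVE
query ape: checks bit3=1, bit4=1 (all 1) -> maybe => FALSE POSITIVE
query bee: checks bit1=0, bit2=1 (has a 0) -> no => not a false positive
query owl: checks bit5=1 (all 1) -> maybe => FALSE POSITIVE
query pig: checks bit4=1, bit5=1 (all 1) -> maybe => FALSE POSITIVE
query ram: checks bit1=0, bit4=1 (has a 0) -> no => not a false positive
False positives (alphabetical): ant ape owl pig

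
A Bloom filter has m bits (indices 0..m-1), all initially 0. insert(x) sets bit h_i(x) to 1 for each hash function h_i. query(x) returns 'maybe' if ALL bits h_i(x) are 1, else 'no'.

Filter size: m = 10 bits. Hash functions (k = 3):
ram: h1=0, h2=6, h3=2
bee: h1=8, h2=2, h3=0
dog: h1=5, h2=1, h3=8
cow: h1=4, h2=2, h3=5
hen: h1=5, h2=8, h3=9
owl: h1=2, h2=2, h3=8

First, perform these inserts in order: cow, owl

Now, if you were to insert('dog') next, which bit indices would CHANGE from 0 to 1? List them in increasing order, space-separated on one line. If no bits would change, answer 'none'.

Answer: 1

Derivation:
Start: bits=0000000000
After insert 'cow': sets bits 2 4 5 -> bits=0010110000
After insert 'owl': sets bits 2 8 -> bits=0010110010
insert 'dog' would touch bits 1 5 8; currently bit1=0, bit5=1, bit8=1
Bits that are 0 among those (would change 0->1): 1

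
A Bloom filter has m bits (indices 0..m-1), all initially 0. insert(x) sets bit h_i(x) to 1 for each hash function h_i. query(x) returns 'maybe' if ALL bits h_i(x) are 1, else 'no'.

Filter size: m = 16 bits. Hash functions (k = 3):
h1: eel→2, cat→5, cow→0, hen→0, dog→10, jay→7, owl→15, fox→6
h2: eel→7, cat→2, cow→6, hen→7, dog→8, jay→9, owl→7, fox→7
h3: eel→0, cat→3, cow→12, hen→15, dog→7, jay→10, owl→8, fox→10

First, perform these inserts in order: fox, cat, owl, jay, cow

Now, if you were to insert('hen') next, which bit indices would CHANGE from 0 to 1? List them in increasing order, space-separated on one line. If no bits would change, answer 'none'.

Start: bits=0000000000000000
After insert 'fox': sets bits 6 7 10 -> bits=0000001100100000
After insert 'cat': sets bits 2 3 5 -> bits=0011011100100000
After insert 'owl': sets bits 7 8 15 -> bits=0011011110100001
After insert 'jay': sets bits 7 9 10 -> bits=0011011111100001
After insert 'cow': sets bits 0 6 12 -> bits=1011011111101001
insert 'hen' would touch bits 0 7 15; currently bit0=1, bit7=1, bit15=1
Bits that are 0 among those (would change 0->1): none

Answer: none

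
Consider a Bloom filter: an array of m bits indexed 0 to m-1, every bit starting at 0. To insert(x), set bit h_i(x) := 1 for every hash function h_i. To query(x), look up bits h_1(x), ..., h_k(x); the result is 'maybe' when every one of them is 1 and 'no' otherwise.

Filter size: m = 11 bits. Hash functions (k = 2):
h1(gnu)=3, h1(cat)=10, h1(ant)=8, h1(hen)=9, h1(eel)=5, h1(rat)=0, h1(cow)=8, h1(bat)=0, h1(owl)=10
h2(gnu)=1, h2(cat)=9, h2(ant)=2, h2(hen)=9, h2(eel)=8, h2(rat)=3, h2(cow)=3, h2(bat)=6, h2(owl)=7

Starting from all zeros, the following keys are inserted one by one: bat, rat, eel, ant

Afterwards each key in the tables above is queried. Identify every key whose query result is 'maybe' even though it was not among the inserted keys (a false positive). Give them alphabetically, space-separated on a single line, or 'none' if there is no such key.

Start: bits=00000000000
After insert 'bat': sets bits 0 6 -> bits=10000010000
After insert 'rat': sets bits 0 3 -> bits=10010010000
After insert 'eel': sets bits 5 8 -> bits=10010110100
After insert 'ant': sets bits 2 8 -> bits=10110110100
Not inserted: cat cow gnu hen owl — query each against bits=10110110100:
query cat: checks bit9=0, bit10=0 (has a 0) -> no => not a false positive
query cow: checks bit3=1, bit8=1 (all 1) -> maybe => FALSE POSITIVE
query gnu: checks bit1=0, bit3=1 (has a 0) -> no => not a false positive
query hen: checks bit9=0 (has a 0) -> no => not a false positive
query owl: checks bit7=0, bit10=0 (has a 0) -> no => not a false positive
False positives (alphabetical): cow

Answer: cow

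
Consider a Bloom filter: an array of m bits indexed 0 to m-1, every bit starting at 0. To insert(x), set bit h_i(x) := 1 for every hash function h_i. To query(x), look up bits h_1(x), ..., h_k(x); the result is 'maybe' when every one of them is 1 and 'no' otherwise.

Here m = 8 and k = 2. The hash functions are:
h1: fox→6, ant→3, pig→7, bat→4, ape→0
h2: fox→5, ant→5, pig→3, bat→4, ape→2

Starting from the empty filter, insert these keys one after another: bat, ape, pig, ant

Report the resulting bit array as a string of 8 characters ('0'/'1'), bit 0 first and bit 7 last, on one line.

Start: bits=00000000
After insert 'bat': sets bits 4 -> bits=00001000
After insert 'ape': sets bits 0 2 -> bits=10101000
After insert 'pig': sets bits 3 7 -> bits=10111001
After insert 'ant': sets bits 3 5 -> bits=10111101

Answer: 10111101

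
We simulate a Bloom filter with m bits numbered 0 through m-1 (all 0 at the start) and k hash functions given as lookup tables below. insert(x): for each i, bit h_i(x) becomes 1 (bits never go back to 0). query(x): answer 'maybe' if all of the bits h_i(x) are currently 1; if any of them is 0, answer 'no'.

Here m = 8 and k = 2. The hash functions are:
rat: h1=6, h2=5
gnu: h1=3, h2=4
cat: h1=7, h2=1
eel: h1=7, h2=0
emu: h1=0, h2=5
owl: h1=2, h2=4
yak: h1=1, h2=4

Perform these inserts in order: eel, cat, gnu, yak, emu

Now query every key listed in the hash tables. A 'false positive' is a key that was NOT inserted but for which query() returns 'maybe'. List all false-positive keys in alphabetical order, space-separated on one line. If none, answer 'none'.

Answer: none

Derivation:
Start: bits=00000000
After insert 'eel': sets bits 0 7 -> bits=10000001
After insert 'cat': sets bits 1 7 -> bits=11000001
After insert 'gnu': sets bits 3 4 -> bits=11011001
After insert 'yak': sets bits 1 4 -> bits=11011001
After insert 'emu': sets bits 0 5 -> bits=11011101
Not inserted: owl rat — query each against bits=11011101:
query owl: checks bit2=0, bit4=1 (has a 0) -> no => not a false positive
query rat: checks bit5=1, bit6=0 (has a 0) -> no => not a false positive
False positives (alphabetical): none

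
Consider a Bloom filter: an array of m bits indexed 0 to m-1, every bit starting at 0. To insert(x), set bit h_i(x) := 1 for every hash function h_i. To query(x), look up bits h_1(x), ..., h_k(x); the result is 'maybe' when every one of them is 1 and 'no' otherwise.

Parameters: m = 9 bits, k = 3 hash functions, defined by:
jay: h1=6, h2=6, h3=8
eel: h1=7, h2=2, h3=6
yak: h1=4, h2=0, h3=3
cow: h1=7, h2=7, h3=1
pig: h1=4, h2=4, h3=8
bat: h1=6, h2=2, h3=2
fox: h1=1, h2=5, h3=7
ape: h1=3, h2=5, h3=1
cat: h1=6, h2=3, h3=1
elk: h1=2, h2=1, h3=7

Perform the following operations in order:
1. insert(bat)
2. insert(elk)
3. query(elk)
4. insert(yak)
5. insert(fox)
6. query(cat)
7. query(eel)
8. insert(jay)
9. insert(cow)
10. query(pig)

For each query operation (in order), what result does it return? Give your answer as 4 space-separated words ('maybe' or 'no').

Start: bits=000000000
Op 1: insert bat -> sets bits 2 6 -> bits=001000100
Op 2: insert elk -> sets bits 1 2 7 -> bits=011000110
Op 3: query elk -> checks bit1=1, bit2=1, bit7=1 (all 1) -> maybe
Op 4: insert yak -> sets bits 0 3 4 -> bits=111110110
Op 5: insert fox -> sets bits 1 5 7 -> bits=111111110
Op 6: query cat -> checks bit1=1, bit3=1, bit6=1 (all 1) -> maybe
Op 7: query eel -> checks bit2=1, bit6=1, bit7=1 (all 1) -> maybe
Op 8: insert jay -> sets bits 6 8 -> bits=111111111
Op 9: insert cow -> sets bits 1 7 -> bits=111111111
Op 10: query pig -> checks bit4=1, bit8=1 (all 1) -> maybe
Query results in order: maybe maybe maybe maybe

Answer: maybe maybe maybe maybe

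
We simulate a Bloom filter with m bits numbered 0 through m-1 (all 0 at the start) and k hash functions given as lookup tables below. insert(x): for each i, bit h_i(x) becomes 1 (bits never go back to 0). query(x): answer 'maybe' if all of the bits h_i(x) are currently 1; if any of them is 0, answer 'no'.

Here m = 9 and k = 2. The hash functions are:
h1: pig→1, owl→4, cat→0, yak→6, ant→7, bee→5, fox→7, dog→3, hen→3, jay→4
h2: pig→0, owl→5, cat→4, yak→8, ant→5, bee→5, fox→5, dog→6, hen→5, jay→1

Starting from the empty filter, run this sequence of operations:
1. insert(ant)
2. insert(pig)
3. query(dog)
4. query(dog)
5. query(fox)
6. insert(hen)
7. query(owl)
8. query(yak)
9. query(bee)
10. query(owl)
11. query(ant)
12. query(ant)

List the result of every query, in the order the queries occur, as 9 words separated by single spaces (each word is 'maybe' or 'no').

Start: bits=000000000
Op 1: insert ant -> sets bits 5 7 -> bits=000001010
Op 2: insert pig -> sets bits 0 1 -> bits=110001010
Op 3: query dog -> checks bit3=0, bit6=0 (has a 0) -> no
Op 4: query dog -> checks bit3=0, bit6=0 (has a 0) -> no
Op 5: query fox -> checks bit5=1, bit7=1 (all 1) -> maybe
Op 6: insert hen -> sets bits 3 5 -> bits=110101010
Op 7: query owl -> checks bit4=0, bit5=1 (has a 0) -> no
Op 8: query yak -> checks bit6=0, bit8=0 (has a 0) -> no
Op 9: query bee -> checks bit5=1 (all 1) -> maybe
Op 10: query owl -> checks bit4=0, bit5=1 (has a 0) -> no
Op 11: query ant -> checks bit5=1, bit7=1 (all 1) -> maybe
Op 12: query ant -> checks bit5=1, bit7=1 (all 1) -> maybe
Query results in order: no no maybe no no maybe no maybe maybe

Answer: no no maybe no no maybe no maybe maybe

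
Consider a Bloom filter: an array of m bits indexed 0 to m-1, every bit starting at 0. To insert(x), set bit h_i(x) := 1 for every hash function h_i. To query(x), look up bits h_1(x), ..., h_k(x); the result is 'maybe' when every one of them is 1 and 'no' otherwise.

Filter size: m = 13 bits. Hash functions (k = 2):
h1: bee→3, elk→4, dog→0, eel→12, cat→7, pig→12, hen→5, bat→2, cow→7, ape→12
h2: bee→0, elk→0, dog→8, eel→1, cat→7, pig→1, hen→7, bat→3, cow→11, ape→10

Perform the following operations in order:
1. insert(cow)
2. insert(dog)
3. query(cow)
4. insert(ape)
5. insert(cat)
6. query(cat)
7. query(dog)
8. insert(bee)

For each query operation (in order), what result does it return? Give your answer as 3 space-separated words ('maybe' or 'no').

Answer: maybe maybe maybe

Derivation:
Start: bits=0000000000000
Op 1: insert cow -> sets bits 7 11 -> bits=0000000100010
Op 2: insert dog -> sets bits 0 8 -> bits=1000000110010
Op 3: query cow -> checks bit7=1, bit11=1 (all 1) -> maybe
Op 4: insert ape -> sets bits 10 12 -> bits=1000000110111
Op 5: insert cat -> sets bits 7 -> bits=1000000110111
Op 6: query cat -> checks bit7=1 (all 1) -> maybe
Op 7: query dog -> checks bit0=1, bit8=1 (all 1) -> maybe
Op 8: insert bee -> sets bits 0 3 -> bits=1001000110111
Query results in order: maybe maybe maybe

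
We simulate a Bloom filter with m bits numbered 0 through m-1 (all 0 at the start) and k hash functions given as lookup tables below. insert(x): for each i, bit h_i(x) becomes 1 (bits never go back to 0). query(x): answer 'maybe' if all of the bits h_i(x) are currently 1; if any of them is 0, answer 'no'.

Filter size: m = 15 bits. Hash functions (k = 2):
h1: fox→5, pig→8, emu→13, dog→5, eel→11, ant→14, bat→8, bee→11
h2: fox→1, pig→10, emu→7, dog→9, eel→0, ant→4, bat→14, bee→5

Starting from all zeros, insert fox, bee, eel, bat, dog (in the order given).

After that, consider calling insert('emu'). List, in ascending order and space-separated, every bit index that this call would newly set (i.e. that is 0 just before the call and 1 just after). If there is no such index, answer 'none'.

Answer: 7 13

Derivation:
Start: bits=000000000000000
After insert 'fox': sets bits 1 5 -> bits=010001000000000
After insert 'bee': sets bits 5 11 -> bits=010001000001000
After insert 'eel': sets bits 0 11 -> bits=110001000001000
After insert 'bat': sets bits 8 14 -> bits=110001001001001
After insert 'dog': sets bits 5 9 -> bits=110001001101001
insert 'emu' would touch bits 7 13; currently bit7=0, bit13=0
Bits that are 0 among those (would change 0->1): 7 13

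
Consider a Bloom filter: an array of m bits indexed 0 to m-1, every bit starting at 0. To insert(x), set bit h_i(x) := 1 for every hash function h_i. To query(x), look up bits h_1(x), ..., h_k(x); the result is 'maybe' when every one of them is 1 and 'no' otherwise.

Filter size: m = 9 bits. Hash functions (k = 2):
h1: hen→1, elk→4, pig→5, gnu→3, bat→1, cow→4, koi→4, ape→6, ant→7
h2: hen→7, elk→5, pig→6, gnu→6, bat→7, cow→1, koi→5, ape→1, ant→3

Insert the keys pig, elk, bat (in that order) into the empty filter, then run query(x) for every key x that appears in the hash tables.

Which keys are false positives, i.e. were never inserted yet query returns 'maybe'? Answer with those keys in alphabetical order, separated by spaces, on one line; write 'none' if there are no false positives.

Start: bits=000000000
After insert 'pig': sets bits 5 6 -> bits=000001100
After insert 'elk': sets bits 4 5 -> bits=000011100
After insert 'bat': sets bits 1 7 -> bits=010011110
Not inserted: ant ape cow gnu hen koi — query each against bits=010011110:
query ant: checks bit3=0, bit7=1 (has a 0) -> no => not a false positive
query ape: checks bit1=1, bit6=1 (all 1) -> maybe => FALSE POSITIVE
query cow: checks bit1=1, bit4=1 (all 1) -> maybe => FALSE POSITIVE
query gnu: checks bit3=0, bit6=1 (has a 0) -> no => not a false positive
query hen: checks bit1=1, bit7=1 (all 1) -> maybe => FALSE POSITIVE
query koi: checks bit4=1, bit5=1 (all 1) -> maybe => FALSE POSITIVE
False positives (alphabetical): ape cow hen koi

Answer: ape cow hen koi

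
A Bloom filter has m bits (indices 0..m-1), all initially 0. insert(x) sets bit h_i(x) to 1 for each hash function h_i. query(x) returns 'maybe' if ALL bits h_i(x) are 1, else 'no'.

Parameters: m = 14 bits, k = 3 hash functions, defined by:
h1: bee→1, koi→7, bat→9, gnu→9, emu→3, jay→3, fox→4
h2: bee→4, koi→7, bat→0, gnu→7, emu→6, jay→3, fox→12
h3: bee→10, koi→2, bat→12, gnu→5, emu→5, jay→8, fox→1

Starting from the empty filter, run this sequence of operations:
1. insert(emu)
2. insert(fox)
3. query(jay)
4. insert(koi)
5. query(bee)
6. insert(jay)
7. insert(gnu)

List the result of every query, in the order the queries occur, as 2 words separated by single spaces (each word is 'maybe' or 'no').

Answer: no no

Derivation:
Start: bits=00000000000000
Op 1: insert emu -> sets bits 3 5 6 -> bits=00010110000000
Op 2: insert fox -> sets bits 1 4 12 -> bits=01011110000010
Op 3: query jay -> checks bit3=1, bit8=0 (has a 0) -> no
Op 4: insert koi -> sets bits 2 7 -> bits=01111111000010
Op 5: query bee -> checks bit1=1, bit4=1, bit10=0 (has a 0) -> no
Op 6: insert jay -> sets bits 3 8 -> bits=01111111100010
Op 7: insert gnu -> sets bits 5 7 9 -> bits=01111111110010
Query results in order: no no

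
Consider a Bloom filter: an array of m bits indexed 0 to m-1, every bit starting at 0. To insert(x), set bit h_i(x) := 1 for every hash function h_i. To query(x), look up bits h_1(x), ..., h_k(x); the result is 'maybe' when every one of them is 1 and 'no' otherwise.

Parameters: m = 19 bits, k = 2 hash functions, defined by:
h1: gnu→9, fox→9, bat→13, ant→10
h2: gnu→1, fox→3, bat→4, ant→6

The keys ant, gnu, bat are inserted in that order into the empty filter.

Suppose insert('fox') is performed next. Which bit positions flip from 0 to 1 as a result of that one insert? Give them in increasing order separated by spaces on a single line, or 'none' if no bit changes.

Answer: 3

Derivation:
Start: bits=0000000000000000000
After insert 'ant': sets bits 6 10 -> bits=0000001000100000000
After insert 'gnu': sets bits 1 9 -> bits=0100001001100000000
After insert 'bat': sets bits 4 13 -> bits=0100101001100100000
insert 'fox' would touch bits 3 9; currently bit3=0, bit9=1
Bits that are 0 among those (would change 0->1): 3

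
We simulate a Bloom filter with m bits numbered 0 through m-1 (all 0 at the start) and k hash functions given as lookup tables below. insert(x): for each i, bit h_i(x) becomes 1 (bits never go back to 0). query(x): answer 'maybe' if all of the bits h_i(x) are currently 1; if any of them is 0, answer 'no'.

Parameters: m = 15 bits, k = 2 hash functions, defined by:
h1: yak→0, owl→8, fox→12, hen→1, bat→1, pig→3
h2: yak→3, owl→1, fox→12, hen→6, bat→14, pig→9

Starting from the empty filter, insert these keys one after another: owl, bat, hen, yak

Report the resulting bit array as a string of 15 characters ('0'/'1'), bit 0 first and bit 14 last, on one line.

Start: bits=000000000000000
After insert 'owl': sets bits 1 8 -> bits=010000001000000
After insert 'bat': sets bits 1 14 -> bits=010000001000001
After insert 'hen': sets bits 1 6 -> bits=010000101000001
After insert 'yak': sets bits 0 3 -> bits=110100101000001

Answer: 110100101000001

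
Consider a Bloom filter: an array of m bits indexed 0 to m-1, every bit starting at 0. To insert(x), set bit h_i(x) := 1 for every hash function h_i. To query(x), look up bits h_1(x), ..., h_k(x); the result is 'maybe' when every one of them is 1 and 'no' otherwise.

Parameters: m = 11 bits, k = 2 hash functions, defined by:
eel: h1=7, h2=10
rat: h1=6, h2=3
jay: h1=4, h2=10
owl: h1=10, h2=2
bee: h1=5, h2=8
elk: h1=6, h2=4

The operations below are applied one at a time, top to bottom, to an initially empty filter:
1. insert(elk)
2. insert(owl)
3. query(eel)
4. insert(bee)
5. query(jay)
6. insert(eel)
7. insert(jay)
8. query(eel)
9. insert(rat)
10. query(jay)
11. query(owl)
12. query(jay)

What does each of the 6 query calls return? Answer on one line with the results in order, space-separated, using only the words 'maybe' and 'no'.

Start: bits=00000000000
Op 1: insert elk -> sets bits 4 6 -> bits=00001010000
Op 2: insert owl -> sets bits 2 10 -> bits=00101010001
Op 3: query eel -> checks bit7=0, bit10=1 (has a 0) -> no
Op 4: insert bee -> sets bits 5 8 -> bits=00101110101
Op 5: query jay -> checks bit4=1, bit10=1 (all 1) -> maybe
Op 6: insert eel -> sets bits 7 10 -> bits=00101111101
Op 7: insert jay -> sets bits 4 10 -> bits=00101111101
Op 8: query eel -> checks bit7=1, bit10=1 (all 1) -> maybe
Op 9: insert rat -> sets bits 3 6 -> bits=00111111101
Op 10: query jay -> checks bit4=1, bit10=1 (all 1) -> maybe
Op 11: query owl -> checks bit2=1, bit10=1 (all 1) -> maybe
Op 12: query jay -> checks bit4=1, bit10=1 (all 1) -> maybe
Query results in order: no maybe maybe maybe maybe maybe

Answer: no maybe maybe maybe maybe maybe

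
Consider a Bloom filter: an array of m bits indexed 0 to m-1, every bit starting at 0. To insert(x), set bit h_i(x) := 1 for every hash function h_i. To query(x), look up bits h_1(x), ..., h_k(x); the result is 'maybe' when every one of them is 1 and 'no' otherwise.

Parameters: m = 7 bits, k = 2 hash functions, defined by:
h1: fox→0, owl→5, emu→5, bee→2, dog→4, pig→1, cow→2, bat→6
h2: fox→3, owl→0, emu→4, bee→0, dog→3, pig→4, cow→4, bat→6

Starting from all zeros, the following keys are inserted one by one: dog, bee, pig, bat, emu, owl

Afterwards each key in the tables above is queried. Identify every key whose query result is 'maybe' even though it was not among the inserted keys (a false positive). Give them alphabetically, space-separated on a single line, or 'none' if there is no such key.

Start: bits=0000000
After insert 'dog': sets bits 3 4 -> bits=0001100
After insert 'bee': sets bits 0 2 -> bits=1011100
After insert 'pig': sets bits 1 4 -> bits=1111100
After insert 'bat': sets bits 6 -> bits=1111101
After insert 'emu': sets bits 4 5 -> bits=1111111
After insert 'owl': sets bits 0 5 -> bits=1111111
Not inserted: cow fox — query each against bits=1111111:
query cow: checks bit2=1, bit4=1 (all 1) -> maybe => FALSE POSITIVE
query fox: checks bit0=1, bit3=1 (all 1) -> maybe => FALSE POSITIVE
False positives (alphabetical): cow fox

Answer: cow fox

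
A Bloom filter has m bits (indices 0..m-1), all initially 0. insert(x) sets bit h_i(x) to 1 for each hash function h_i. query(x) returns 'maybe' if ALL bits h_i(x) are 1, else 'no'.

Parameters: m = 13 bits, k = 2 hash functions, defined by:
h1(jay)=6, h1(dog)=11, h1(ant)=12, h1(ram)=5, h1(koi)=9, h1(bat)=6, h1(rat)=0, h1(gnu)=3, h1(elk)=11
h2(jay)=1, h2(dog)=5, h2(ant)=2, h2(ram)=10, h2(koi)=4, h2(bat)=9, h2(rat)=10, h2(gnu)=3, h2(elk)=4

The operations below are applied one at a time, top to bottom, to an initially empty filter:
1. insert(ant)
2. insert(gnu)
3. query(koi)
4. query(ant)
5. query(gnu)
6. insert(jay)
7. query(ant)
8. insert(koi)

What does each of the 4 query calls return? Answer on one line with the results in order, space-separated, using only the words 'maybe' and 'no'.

Answer: no maybe maybe maybe

Derivation:
Start: bits=0000000000000
Op 1: insert ant -> sets bits 2 12 -> bits=0010000000001
Op 2: insert gnu -> sets bits 3 -> bits=0011000000001
Op 3: query koi -> checks bit4=0, bit9=0 (has a 0) -> no
Op 4: query ant -> checks bit2=1, bit12=1 (all 1) -> maybe
Op 5: query gnu -> checks bit3=1 (all 1) -> maybe
Op 6: insert jay -> sets bits 1 6 -> bits=0111001000001
Op 7: query ant -> checks bit2=1, bit12=1 (all 1) -> maybe
Op 8: insert koi -> sets bits 4 9 -> bits=0111101001001
Query results in order: no maybe maybe maybe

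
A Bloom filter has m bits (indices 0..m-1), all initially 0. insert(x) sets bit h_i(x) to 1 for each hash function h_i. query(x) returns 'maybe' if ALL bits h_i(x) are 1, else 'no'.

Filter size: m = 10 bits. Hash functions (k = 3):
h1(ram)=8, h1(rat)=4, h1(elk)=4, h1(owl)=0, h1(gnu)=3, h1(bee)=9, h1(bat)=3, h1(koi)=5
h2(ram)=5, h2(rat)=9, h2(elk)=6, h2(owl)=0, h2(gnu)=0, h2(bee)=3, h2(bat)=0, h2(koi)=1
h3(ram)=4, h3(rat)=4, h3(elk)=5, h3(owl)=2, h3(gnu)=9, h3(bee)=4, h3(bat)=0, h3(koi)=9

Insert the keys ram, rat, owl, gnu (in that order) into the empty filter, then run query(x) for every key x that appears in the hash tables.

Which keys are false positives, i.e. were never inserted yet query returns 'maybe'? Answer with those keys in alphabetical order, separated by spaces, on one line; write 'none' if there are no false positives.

Start: bits=0000000000
After insert 'ram': sets bits 4 5 8 -> bits=0000110010
After insert 'rat': sets bits 4 9 -> bits=0000110011
After insert 'owl': sets bits 0 2 -> bits=1010110011
After insert 'gnu': sets bits 0 3 9 -> bits=1011110011
Not inserted: bat bee elk koi — query each against bits=1011110011:
query bat: checks bit0=1, bit3=1 (all 1) -> maybe => FALSE POSITIVE
query bee: checks bit3=1, bit4=1, bit9=1 (all 1) -> maybe => FALSE POSITIVE
query elk: checks bit4=1, bit5=1, bit6=0 (has a 0) -> no => not a false positive
query koi: checks bit1=0, bit5=1, bit9=1 (has a 0) -> no => not a false positive
False positives (alphabetical): bat bee

Answer: bat bee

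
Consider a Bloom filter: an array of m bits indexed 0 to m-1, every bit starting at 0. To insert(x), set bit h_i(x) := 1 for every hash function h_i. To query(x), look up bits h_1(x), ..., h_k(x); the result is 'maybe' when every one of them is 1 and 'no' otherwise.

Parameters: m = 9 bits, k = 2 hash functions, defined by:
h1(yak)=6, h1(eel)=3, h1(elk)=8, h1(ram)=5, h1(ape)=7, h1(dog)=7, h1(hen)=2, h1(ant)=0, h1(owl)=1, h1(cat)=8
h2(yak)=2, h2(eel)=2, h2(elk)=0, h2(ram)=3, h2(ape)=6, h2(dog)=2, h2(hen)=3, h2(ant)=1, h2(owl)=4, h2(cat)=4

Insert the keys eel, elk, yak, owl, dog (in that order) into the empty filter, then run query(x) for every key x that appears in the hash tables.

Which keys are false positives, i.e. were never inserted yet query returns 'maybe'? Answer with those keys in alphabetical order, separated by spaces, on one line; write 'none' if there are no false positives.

Start: bits=000000000
After insert 'eel': sets bits 2 3 -> bits=001100000
After insert 'elk': sets bits 0 8 -> bits=101100001
After insert 'yak': sets bits 2 6 -> bits=101100101
After insert 'owl': sets bits 1 4 -> bits=111110101
After insert 'dog': sets bits 2 7 -> bits=111110111
Not inserted: ant ape cat hen ram — query each against bits=111110111:
query ant: checks bit0=1, bit1=1 (all 1) -> maybe => FALSE POSITIVE
query ape: checks bit6=1, bit7=1 (all 1) -> maybe => FALSE POSITIVE
query cat: checks bit4=1, bit8=1 (all 1) -> maybe => FALSE POSITIVE
query hen: checks bit2=1, bit3=1 (all 1) -> maybe => FALSE POSITIVE
query ram: checks bit3=1, bit5=0 (has a 0) -> no => not a false positive
False positives (alphabetical): ant ape cat hen

Answer: ant ape cat hen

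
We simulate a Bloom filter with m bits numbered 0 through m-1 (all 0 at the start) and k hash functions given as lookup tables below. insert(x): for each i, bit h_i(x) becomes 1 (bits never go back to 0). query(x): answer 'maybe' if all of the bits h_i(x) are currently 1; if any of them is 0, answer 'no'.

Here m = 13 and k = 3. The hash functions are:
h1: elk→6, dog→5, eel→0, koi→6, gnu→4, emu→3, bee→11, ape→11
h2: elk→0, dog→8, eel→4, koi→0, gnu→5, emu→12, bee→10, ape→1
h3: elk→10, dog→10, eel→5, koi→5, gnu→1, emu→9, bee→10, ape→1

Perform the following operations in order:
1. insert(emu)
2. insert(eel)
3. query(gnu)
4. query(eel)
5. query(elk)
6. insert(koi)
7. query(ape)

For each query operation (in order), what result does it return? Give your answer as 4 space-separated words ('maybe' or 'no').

Start: bits=0000000000000
Op 1: insert emu -> sets bits 3 9 12 -> bits=0001000001001
Op 2: insert eel -> sets bits 0 4 5 -> bits=1001110001001
Op 3: query gnu -> checks bit1=0, bit4=1, bit5=1 (has a 0) -> no
Op 4: query eel -> checks bit0=1, bit4=1, bit5=1 (all 1) -> maybe
Op 5: query elk -> checks bit0=1, bit6=0, bit10=0 (has a 0) -> no
Op 6: insert koi -> sets bits 0 5 6 -> bits=1001111001001
Op 7: query ape -> checks bit1=0, bit11=0 (has a 0) -> no
Query results in order: no maybe no no

Answer: no maybe no no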